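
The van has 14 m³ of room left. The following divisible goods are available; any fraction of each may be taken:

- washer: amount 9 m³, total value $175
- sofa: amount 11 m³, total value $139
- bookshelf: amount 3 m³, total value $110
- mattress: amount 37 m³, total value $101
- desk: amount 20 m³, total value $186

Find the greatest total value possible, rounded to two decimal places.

310.27

Take in order of value per unit:
- bookshelf (110/3 per unit): all 3 → value 110, running total 110.00
- washer (175/9 per unit): all 9 → value 175, running total 285.00
- sofa (139/11 per unit): 2 of 11 → value 2×139/11 = 25.2727, running total 310.27
Total 310.27.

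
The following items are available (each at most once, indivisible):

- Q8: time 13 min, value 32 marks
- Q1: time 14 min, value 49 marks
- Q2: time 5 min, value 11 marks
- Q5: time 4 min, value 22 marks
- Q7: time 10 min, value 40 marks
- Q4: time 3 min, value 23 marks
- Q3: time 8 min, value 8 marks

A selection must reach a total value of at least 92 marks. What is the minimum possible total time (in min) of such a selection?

21

Subsets with value ≥ 92, sorted by total time:
- Q1+Q5+Q4: time 21, value 94
- Q2+Q5+Q7+Q4: time 22, value 96
- Q5+Q7+Q4+Q3: time 25, value 93
Minimum time: 21 min.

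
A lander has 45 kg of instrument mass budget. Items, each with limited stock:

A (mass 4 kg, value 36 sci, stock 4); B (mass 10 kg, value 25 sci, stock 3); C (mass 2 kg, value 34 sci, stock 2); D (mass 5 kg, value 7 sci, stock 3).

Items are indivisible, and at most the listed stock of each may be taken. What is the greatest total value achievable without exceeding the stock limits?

269 sci

Top feasible selections:
- 4×A + 2×B + 2×C + 1×D: mass 45, value 269
- 4×A + 2×B + 2×C: mass 40, value 262
- 4×A + 1×B + 2×C + 3×D: mass 45, value 258
- 4×A + 1×B + 2×C + 2×D: mass 40, value 251
Best: 269 sci.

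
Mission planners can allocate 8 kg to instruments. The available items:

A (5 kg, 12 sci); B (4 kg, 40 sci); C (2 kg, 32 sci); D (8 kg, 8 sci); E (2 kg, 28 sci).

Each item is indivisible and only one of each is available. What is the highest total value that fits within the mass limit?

100 sci

Check high-value combinations within 8 kg:
- B+C+E: mass 4+2+2=8, value 40+32+28=100
- B+C: mass 4+2=6, value 40+32=72
- B+E: mass 4+2=6, value 40+28=68
Best: 100 sci.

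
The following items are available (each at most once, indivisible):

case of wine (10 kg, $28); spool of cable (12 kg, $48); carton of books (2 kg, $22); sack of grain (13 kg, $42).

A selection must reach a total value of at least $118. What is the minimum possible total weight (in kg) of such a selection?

35

Subsets with value ≥ 118, sorted by total weight:
- case of wine+spool of cable+sack of grain: weight 35, value 118
- case of wine+spool of cable+carton of books+sack of grain: weight 37, value 140
Minimum weight: 35 kg.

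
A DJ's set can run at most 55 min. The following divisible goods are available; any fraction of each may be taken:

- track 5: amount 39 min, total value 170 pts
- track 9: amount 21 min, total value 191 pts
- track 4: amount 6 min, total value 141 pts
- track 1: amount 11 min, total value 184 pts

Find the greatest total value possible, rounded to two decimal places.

590.10

Take in order of value per unit:
- track 4 (141/6 per unit): all 6 → value 141, running total 141.00
- track 1 (184/11 per unit): all 11 → value 184, running total 325.00
- track 9 (191/21 per unit): all 21 → value 191, running total 516.00
- track 5 (170/39 per unit): 17 of 39 → value 17×170/39 = 74.1026, running total 590.10
Total 590.10.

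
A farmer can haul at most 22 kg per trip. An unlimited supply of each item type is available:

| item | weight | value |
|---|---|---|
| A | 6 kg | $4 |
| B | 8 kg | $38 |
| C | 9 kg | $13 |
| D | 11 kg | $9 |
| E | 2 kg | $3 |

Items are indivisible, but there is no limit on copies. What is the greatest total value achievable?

$85

Best value-per-unit is B at 38/8; filling with it alone gives 2×38 = 76.
Optimal mix: 2×B + 3×E → weight 22, value 85.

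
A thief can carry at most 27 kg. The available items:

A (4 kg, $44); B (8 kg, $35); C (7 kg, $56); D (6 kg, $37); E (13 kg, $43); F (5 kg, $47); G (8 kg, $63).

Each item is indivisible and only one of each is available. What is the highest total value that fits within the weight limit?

Check high-value combinations within 27 kg:
- A+C+F+G: weight 4+7+5+8=24, value 44+56+47+63=210
- C+D+F+G: weight 7+6+5+8=26, value 56+37+47+63=203
- A+C+D+G: weight 4+7+6+8=25, value 44+56+37+63=200
- A+B+C+G: weight 4+8+7+8=27, value 44+35+56+63=198
Best: $210.

$210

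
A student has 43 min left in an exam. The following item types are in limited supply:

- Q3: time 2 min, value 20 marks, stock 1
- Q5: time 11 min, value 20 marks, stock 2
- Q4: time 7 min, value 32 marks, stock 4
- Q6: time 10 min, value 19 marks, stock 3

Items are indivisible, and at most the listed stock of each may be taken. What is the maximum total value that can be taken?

168 marks

Best selections within time 43 and stock limits:
- 1×Q3 + 1×Q5 + 4×Q4: time 41, value 168
- 1×Q3 + 4×Q4 + 1×Q6: time 40, value 167
- 1×Q3 + 3×Q4 + 2×Q6: time 43, value 154
Best: 168 marks.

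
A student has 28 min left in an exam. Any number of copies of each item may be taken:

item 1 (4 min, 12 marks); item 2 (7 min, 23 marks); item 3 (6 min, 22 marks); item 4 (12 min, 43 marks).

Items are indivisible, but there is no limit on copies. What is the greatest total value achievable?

100 marks

Best value-per-unit is item 3 at 22/6; filling with it alone gives 4×22 = 88.
Optimal mix: 1×item 1 + 4×item 3 → time 28, value 100.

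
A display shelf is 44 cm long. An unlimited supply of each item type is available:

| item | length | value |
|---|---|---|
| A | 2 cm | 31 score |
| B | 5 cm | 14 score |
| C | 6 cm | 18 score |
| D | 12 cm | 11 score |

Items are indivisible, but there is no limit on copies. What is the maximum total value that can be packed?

Best value-per-unit is A at 31/2, and filling with it alone uses length 22×2=44. No mix of the others beats 22×31 = 682.

682 score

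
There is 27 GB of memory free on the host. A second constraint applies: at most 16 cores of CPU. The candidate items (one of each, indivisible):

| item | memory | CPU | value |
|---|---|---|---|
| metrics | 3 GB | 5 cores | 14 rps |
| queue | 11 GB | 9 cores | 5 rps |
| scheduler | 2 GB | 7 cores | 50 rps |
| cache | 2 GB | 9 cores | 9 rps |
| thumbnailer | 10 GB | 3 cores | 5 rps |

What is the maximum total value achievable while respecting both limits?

Feasible sets respecting both limits:
- metrics+scheduler+thumbnailer: memory 15, CPU 15, value 69
- metrics+scheduler: memory 5, CPU 12, value 64
- scheduler+cache: memory 4, CPU 16, value 59
Best: 69 rps.

69 rps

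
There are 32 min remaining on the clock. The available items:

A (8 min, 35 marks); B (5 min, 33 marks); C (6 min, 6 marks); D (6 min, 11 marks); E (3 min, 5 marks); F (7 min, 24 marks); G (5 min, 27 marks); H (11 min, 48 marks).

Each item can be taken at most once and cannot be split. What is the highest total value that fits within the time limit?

Check high-value combinations within 32 min:
- A+B+E+G+H: time 8+5+3+5+11=32, value 35+33+5+27+48=148
- A+B+G+H: time 8+5+5+11=29, value 35+33+27+48=143
- A+B+F+H: time 8+5+7+11=31, value 35+33+24+48=140
- B+E+F+G+H: time 5+3+7+5+11=31, value 33+5+24+27+48=137
Best: 148 marks.

148 marks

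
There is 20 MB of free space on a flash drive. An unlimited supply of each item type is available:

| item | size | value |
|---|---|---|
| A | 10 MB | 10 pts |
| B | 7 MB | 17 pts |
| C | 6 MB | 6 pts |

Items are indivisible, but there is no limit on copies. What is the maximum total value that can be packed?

40 pts

Best value-per-unit is B at 17/7; filling with it alone gives 2×17 = 34.
Optimal mix: 2×B + 1×C → size 20, value 40.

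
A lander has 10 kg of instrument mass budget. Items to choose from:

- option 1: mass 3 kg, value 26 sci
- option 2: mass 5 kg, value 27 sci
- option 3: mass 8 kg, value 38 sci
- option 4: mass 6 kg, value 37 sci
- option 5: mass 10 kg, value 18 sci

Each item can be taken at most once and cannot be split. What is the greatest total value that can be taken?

Check high-value combinations within 10 kg:
- option 1+option 4: mass 3+6=9, value 26+37=63
- option 1+option 2: mass 3+5=8, value 26+27=53
- option 3: mass 8, value 38
- option 4: mass 6, value 37
Best: 63 sci.

63 sci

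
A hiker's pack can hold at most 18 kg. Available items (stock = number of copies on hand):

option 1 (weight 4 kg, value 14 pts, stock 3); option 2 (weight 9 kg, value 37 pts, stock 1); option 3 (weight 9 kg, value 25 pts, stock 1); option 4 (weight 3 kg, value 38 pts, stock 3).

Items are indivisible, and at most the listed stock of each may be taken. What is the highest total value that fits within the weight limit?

151 pts

Top feasible selections:
- 1×option 2 + 3×option 4: weight 18, value 151
- 2×option 1 + 3×option 4: weight 17, value 142
Best: 151 pts.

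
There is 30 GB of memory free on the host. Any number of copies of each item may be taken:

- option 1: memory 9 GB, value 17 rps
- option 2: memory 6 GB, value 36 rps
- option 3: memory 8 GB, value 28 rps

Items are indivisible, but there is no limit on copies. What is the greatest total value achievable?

180 rps

Best value-per-unit is option 2 at 36/6, and filling with it alone uses memory 5×6=30. No mix of the others beats 5×36 = 180.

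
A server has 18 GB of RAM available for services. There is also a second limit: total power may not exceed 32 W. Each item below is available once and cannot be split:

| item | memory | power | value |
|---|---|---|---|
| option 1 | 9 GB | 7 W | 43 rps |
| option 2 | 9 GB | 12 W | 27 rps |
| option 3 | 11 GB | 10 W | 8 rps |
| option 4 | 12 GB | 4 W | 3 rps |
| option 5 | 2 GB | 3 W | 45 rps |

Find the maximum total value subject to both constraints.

Feasible sets respecting both limits:
- option 1+option 5: memory 11, power 10, value 88
- option 2+option 5: memory 11, power 15, value 72
- option 1+option 2: memory 18, power 19, value 70
Best: 88 rps.

88 rps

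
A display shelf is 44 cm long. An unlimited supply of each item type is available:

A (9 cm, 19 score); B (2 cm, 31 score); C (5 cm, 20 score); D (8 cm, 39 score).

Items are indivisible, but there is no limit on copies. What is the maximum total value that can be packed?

682 score

Best value-per-unit is B at 31/2, and filling with it alone uses length 22×2=44. No mix of the others beats 22×31 = 682.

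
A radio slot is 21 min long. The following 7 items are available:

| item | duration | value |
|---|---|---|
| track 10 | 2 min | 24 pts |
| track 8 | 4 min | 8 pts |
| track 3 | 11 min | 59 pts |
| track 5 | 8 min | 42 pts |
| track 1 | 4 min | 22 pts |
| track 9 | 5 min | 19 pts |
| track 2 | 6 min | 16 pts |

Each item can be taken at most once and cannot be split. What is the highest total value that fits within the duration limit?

125 pts

This is a 0/1 knapsack; check combinations near the capacity.
- track 10+track 3+track 5: duration 2+11+8=21, value 24+59+42=125
- track 10+track 8+track 3+track 1: duration 2+4+11+4=21, value 24+8+59+22=113
- track 10+track 5+track 1+track 9: duration 2+8+4+5=19, value 24+42+22+19=107
Best: 125 pts.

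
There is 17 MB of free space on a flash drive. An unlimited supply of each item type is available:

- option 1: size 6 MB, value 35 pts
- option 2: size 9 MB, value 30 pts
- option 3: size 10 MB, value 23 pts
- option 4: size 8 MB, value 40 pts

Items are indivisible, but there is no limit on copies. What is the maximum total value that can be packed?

Best value-per-unit is option 1 at 35/6; filling with it alone gives 2×35 = 70.
Optimal mix: 2×option 4 → size 16, value 80.

80 pts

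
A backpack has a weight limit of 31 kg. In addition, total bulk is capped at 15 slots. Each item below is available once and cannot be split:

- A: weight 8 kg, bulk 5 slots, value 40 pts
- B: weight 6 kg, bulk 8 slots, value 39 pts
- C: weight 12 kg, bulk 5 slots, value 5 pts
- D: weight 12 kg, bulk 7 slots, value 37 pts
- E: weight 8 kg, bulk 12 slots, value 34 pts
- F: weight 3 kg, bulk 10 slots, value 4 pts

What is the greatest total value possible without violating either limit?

79 pts

Feasible sets respecting both limits:
- A+B: weight 14, bulk 13, value 79
- A+D: weight 20, bulk 12, value 77
- B+D: weight 18, bulk 15, value 76
Best: 79 pts.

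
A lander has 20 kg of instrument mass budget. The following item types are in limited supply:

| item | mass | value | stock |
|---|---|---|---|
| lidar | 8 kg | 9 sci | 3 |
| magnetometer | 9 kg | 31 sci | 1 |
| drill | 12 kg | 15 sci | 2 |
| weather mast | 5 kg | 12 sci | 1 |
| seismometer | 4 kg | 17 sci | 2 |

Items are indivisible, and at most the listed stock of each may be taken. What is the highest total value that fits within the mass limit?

65 sci

Top feasible selections:
- 1×magnetometer + 2×seismometer: mass 17, value 65
- 1×magnetometer + 1×weather mast + 1×seismometer: mass 18, value 60
- 1×drill + 2×seismometer: mass 20, value 49
Best: 65 sci.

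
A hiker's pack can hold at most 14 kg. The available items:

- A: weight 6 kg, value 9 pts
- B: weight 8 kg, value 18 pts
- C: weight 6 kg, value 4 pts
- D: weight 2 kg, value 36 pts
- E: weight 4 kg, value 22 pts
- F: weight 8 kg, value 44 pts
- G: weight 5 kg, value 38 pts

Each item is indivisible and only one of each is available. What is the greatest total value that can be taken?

Check high-value combinations within 14 kg:
- D+E+F: weight 2+4+8=14, value 36+22+44=102
- D+E+G: weight 2+4+5=11, value 36+22+38=96
- A+D+G: weight 6+2+5=13, value 9+36+38=83
Best: 102 pts.

102 pts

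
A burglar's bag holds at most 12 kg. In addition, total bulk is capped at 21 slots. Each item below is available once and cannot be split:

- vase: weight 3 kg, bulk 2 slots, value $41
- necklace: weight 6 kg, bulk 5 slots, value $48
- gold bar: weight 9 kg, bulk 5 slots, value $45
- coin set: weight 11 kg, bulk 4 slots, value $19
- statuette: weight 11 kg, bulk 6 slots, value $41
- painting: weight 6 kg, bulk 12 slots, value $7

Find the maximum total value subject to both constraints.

Feasible sets respecting both limits:
- vase+necklace: weight 9, bulk 7, value 89
- vase+gold bar: weight 12, bulk 7, value 86
- necklace+painting: weight 12, bulk 17, value 55
Best: $89.

$89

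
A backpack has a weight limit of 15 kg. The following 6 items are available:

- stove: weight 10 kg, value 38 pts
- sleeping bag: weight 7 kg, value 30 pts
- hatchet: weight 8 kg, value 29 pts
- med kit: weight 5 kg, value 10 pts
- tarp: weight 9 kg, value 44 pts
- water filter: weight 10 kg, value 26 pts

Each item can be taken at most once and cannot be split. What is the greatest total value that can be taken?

Check high-value combinations within 15 kg:
- sleeping bag+hatchet: weight 7+8=15, value 30+29=59
- med kit+tarp: weight 5+9=14, value 10+44=54
- stove+med kit: weight 10+5=15, value 38+10=48
- tarp: weight 9, value 44
- sleeping bag+med kit: weight 7+5=12, value 30+10=40
Best: 59 pts.

59 pts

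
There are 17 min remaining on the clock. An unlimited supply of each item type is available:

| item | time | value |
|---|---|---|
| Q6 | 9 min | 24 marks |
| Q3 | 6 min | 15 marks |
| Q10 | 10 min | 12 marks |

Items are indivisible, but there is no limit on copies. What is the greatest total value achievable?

39 marks

Best value-per-unit is Q6 at 24/9; filling with it alone gives 1×24 = 24.
Optimal mix: 1×Q6 + 1×Q3 → time 15, value 39.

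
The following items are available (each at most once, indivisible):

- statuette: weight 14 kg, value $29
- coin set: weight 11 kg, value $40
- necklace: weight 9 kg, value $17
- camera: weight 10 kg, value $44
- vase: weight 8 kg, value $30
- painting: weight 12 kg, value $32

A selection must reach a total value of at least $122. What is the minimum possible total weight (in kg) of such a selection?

Subsets with value ≥ 122, sorted by total weight:
- coin set+necklace+camera+vase: weight 38, value 131
- necklace+camera+vase+painting: weight 39, value 123
Minimum weight: 38 kg.

38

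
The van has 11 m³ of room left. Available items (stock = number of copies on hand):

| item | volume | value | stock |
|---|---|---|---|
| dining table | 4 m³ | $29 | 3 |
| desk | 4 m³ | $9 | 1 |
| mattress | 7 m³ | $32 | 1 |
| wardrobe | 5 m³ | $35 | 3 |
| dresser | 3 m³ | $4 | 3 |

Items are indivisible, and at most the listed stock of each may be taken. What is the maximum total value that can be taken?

$70

Best selections within volume 11 and stock limits:
- 2×wardrobe: volume 10, value 70
- 1×dining table + 1×wardrobe: volume 9, value 64
Best: $70.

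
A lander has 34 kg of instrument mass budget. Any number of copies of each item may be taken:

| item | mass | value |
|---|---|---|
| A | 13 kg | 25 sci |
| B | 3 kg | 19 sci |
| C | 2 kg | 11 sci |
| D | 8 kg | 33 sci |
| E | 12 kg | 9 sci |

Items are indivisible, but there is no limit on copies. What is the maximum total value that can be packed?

212 sci

Best value-per-unit is B at 19/3; filling with it alone gives 11×19 = 209.
Optimal mix: 10×B + 2×C → mass 34, value 212.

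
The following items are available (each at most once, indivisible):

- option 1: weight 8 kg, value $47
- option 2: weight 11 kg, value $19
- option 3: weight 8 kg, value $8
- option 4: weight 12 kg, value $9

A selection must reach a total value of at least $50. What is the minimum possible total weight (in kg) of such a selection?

Subsets with value ≥ 50, sorted by total weight:
- option 1+option 3: weight 16, value 55
- option 1+option 2: weight 19, value 66
- option 1+option 4: weight 20, value 56
- option 1+option 2+option 3: weight 27, value 74
Minimum weight: 16 kg.

16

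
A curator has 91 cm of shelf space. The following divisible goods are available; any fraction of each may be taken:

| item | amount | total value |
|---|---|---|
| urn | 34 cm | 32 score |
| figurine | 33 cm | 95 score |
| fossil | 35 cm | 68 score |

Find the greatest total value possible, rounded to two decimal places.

184.65

Take in order of value per unit:
- figurine (95/33 per unit): all 33 → value 95, running total 95.00
- fossil (68/35 per unit): all 35 → value 68, running total 163.00
- urn (32/34 per unit): 23 of 34 → value 23×32/34 = 21.6471, running total 184.65
Total 184.65.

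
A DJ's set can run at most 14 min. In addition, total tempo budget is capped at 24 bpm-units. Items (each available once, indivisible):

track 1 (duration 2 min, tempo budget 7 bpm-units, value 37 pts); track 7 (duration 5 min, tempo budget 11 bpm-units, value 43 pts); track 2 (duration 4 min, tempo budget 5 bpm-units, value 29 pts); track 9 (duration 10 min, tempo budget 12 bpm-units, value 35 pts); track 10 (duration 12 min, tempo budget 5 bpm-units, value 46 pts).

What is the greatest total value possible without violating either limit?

Feasible sets respecting both limits:
- track 1+track 7+track 2: duration 11, tempo budget 23, value 109
- track 1+track 10: duration 14, tempo budget 12, value 83
- track 1+track 7: duration 7, tempo budget 18, value 80
- track 7+track 2: duration 9, tempo budget 16, value 72
Best: 109 pts.

109 pts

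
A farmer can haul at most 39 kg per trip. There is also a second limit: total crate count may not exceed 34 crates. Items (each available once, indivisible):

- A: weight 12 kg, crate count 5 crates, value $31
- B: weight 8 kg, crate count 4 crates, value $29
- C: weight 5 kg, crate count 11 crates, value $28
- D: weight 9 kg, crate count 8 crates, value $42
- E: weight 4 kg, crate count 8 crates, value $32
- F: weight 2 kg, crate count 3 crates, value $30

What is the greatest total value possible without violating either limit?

Feasible sets respecting both limits:
- A+B+D+E+F: weight 35, crate count 28, value 164
- B+C+D+E+F: weight 28, crate count 34, value 161
- A+B+C+D+F: weight 36, crate count 31, value 160
- A+B+C+E+F: weight 31, crate count 31, value 150
Best: $164.

$164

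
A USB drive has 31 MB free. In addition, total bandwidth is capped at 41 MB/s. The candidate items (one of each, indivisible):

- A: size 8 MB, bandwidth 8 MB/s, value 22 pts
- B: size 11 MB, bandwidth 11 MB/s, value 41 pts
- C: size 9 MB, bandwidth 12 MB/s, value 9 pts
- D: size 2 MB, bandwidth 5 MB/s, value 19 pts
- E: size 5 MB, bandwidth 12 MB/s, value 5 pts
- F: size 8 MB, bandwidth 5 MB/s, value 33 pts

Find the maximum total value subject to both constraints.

Feasible sets respecting both limits:
- A+B+D+F: size 29, bandwidth 29, value 115
- B+C+D+F: size 30, bandwidth 33, value 102
- B+D+E+F: size 26, bandwidth 33, value 98
- A+B+F: size 27, bandwidth 24, value 96
Best: 115 pts.

115 pts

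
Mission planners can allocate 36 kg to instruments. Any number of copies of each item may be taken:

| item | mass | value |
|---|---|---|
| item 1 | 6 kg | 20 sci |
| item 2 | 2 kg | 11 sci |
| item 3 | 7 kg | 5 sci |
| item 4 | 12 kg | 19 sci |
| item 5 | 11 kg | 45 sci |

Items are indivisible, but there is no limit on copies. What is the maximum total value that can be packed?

198 sci

Best value-per-unit is item 2 at 11/2, and filling with it alone uses mass 18×2=36. No mix of the others beats 18×11 = 198.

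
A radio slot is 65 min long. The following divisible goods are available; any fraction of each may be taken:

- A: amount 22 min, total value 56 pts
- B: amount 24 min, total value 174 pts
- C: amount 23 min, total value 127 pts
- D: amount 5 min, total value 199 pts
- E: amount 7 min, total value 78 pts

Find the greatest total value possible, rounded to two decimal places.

Take in order of value per unit:
- D (199/5 per unit): all 5 → value 199, running total 199.00
- E (78/7 per unit): all 7 → value 78, running total 277.00
- B (174/24 per unit): all 24 → value 174, running total 451.00
- C (127/23 per unit): all 23 → value 127, running total 578.00
- A (56/22 per unit): 6 of 22 → value 6×56/22 = 15.2727, running total 593.27
Total 593.27.

593.27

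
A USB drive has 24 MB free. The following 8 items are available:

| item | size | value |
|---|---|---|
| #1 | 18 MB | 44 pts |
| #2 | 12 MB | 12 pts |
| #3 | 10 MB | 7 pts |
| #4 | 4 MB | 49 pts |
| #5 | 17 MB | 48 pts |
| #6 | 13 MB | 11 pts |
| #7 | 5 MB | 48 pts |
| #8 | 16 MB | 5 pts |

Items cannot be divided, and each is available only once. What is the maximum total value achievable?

Check high-value combinations within 24 MB:
- #2+#4+#7: size 12+4+5=21, value 12+49+48=109
- #4+#6+#7: size 4+13+5=22, value 49+11+48=108
- #3+#4+#7: size 10+4+5=19, value 7+49+48=104
- #4+#7: size 4+5=9, value 49+48=97
Best: 109 pts.

109 pts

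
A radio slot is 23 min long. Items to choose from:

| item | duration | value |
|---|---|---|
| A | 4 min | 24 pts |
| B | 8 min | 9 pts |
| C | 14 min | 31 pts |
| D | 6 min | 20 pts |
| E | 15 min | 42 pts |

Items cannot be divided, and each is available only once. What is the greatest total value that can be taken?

66 pts

Check high-value combinations within 23 min:
- A+E: duration 4+15=19, value 24+42=66
- D+E: duration 6+15=21, value 20+42=62
- A+C: duration 4+14=18, value 24+31=55
- A+B+D: duration 4+8+6=18, value 24+9+20=53
Best: 66 pts.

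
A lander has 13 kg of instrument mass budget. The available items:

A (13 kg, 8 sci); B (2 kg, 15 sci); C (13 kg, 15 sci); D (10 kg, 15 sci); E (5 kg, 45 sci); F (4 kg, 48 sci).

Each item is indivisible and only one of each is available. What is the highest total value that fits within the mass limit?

108 sci

Check high-value combinations within 13 kg:
- B+E+F: mass 2+5+4=11, value 15+45+48=108
- E+F: mass 5+4=9, value 45+48=93
- B+F: mass 2+4=6, value 15+48=63
- B+E: mass 2+5=7, value 15+45=60
- F: mass 4, value 48
Best: 108 sci.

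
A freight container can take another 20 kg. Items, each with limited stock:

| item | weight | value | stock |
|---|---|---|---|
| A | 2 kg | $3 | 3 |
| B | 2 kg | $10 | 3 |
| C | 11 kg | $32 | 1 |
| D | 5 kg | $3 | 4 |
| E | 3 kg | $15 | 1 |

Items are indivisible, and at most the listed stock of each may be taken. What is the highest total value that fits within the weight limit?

Best selections within weight 20 and stock limits:
- 3×B + 1×C + 1×E: weight 20, value 77
- 1×A + 2×B + 1×C + 1×E: weight 20, value 70
Best: $77.

$77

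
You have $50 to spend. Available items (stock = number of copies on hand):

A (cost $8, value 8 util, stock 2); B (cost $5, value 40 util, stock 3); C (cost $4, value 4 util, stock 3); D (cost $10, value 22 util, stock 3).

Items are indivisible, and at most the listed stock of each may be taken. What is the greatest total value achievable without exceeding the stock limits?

190 util

Top feasible selections:
- 3×B + 1×C + 3×D: cost 49, value 190
- 3×B + 3×D: cost 45, value 186
- 3×B + 3×C + 2×D: cost 47, value 176
Best: 190 util.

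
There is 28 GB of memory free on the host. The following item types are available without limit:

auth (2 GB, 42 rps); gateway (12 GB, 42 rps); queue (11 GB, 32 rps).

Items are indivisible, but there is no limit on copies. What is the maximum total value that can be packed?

588 rps

Best value-per-unit is auth at 42/2, and filling with it alone uses memory 14×2=28. No mix of the others beats 14×42 = 588.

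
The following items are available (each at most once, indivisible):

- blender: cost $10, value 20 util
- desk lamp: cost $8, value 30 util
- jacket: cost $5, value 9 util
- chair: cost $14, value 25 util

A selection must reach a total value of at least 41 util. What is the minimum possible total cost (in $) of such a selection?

18

Subsets with value ≥ 41, sorted by total cost:
- blender+desk lamp: cost 18, value 50
- desk lamp+chair: cost 22, value 55
- blender+desk lamp+jacket: cost 23, value 59
- blender+chair: cost 24, value 45
Minimum cost: 18 $.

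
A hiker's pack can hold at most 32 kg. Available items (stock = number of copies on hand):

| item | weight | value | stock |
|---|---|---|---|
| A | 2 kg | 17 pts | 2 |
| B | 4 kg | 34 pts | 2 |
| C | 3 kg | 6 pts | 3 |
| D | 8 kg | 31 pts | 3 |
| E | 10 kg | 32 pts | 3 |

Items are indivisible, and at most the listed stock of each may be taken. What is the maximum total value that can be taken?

Best selections within weight 32 and stock limits:
- 2×A + 2×B + 1×C + 2×D: weight 31, value 170
- 2×A + 2×B + 2×E: weight 32, value 166
Best: 170 pts.

170 pts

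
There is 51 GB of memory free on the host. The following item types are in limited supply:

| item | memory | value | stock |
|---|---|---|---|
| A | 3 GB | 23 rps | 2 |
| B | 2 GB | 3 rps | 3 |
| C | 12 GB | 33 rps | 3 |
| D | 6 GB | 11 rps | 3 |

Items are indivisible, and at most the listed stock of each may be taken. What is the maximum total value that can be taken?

Best selections within memory 51 and stock limits:
- 2×A + 1×B + 3×C + 1×D: memory 50, value 159
- 2×A + 3×C + 1×D: memory 48, value 156
- 2×A + 3×B + 3×C: memory 48, value 154
Best: 159 rps.

159 rps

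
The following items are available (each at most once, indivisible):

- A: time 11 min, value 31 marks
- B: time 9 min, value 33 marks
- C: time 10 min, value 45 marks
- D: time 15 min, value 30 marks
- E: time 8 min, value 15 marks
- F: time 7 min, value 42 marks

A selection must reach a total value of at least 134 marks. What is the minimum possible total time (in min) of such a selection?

34

Subsets with value ≥ 134, sorted by total time:
- B+C+E+F: time 34, value 135
- A+B+C+F: time 37, value 151
- B+C+D+F: time 41, value 150
- A+B+D+F: time 42, value 136
Minimum time: 34 min.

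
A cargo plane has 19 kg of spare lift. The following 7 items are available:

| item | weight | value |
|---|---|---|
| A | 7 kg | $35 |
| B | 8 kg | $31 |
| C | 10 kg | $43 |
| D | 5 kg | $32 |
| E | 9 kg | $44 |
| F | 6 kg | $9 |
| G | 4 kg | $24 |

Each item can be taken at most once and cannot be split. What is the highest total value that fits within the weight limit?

$100

This is a 0/1 knapsack; check combinations near the capacity.
- D+E+G: weight 5+9+4=18, value 32+44+24=100
- C+D+G: weight 10+5+4=19, value 43+32+24=99
- A+D+G: weight 7+5+4=16, value 35+32+24=91
- A+B+G: weight 7+8+4=19, value 35+31+24=90
Best: $100.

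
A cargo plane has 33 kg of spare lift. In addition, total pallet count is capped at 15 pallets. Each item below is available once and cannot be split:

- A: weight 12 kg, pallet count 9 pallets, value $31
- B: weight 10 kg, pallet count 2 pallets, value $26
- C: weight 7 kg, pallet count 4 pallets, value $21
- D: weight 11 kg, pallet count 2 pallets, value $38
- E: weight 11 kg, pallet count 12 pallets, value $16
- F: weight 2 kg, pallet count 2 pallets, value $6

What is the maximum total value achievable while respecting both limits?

Feasible sets respecting both limits:
- A+B+D: weight 33, pallet count 13, value 95
- B+C+D+F: weight 30, pallet count 10, value 91
- A+C+D: weight 30, pallet count 15, value 90
Best: $95.

$95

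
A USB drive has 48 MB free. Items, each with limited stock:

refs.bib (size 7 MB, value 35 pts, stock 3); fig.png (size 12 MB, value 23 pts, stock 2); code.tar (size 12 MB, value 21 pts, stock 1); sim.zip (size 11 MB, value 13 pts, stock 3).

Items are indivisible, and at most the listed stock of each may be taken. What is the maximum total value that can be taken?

Top feasible selections:
- 3×refs.bib + 2×fig.png: size 45, value 151
- 3×refs.bib + 1×fig.png + 1×code.tar: size 45, value 149
- 3×refs.bib + 1×fig.png + 1×sim.zip: size 44, value 141
Best: 151 pts.

151 pts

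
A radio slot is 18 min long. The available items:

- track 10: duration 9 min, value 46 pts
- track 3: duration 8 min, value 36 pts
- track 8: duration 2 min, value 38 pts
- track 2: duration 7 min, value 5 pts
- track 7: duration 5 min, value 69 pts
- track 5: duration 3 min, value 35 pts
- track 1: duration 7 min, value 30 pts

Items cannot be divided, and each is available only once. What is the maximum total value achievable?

Check high-value combinations within 18 min:
- track 3+track 8+track 7+track 5: duration 8+2+5+3=18, value 36+38+69+35=178
- track 8+track 7+track 5+track 1: duration 2+5+3+7=17, value 38+69+35+30=172
- track 10+track 8+track 7: duration 9+2+5=16, value 46+38+69=153
- track 10+track 7+track 5: duration 9+5+3=17, value 46+69+35=150
- track 8+track 2+track 7+track 5: duration 2+7+5+3=17, value 38+5+69+35=147
Best: 178 pts.

178 pts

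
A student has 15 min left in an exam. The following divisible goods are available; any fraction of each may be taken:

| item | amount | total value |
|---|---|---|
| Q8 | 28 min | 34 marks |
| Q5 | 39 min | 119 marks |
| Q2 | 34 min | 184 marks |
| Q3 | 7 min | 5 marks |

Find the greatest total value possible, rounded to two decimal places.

81.18

Take in order of value per unit:
- Q2 (184/34 per unit): 15 of 34 → value 15×184/34 = 81.1765, running total 81.18
Total 81.18.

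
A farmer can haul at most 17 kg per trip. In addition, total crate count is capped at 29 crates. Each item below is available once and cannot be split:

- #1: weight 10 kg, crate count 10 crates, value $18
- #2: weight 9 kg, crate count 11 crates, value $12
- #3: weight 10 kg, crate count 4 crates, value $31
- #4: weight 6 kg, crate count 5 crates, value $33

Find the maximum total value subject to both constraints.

Feasible sets respecting both limits:
- #3+#4: weight 16, crate count 9, value 64
- #1+#4: weight 16, crate count 15, value 51
- #2+#4: weight 15, crate count 16, value 45
Best: $64.

$64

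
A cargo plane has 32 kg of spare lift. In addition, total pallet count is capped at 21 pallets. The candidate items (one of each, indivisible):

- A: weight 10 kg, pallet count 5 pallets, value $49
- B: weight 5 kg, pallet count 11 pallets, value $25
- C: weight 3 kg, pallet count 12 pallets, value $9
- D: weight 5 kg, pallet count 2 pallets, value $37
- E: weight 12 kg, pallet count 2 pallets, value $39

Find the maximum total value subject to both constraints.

$150

Feasible sets respecting both limits:
- A+B+D+E: weight 32, pallet count 20, value 150
- A+C+D+E: weight 30, pallet count 21, value 134
- A+D+E: weight 27, pallet count 9, value 125
Best: $150.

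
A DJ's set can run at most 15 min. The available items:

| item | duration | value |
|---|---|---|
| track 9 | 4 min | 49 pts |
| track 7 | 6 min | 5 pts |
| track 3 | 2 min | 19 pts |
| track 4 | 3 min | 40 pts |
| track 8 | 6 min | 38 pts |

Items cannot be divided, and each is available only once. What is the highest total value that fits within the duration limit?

Check high-value combinations within 15 min:
- track 9+track 3+track 4+track 8: duration 4+2+3+6=15, value 49+19+40+38=146
- track 9+track 4+track 8: duration 4+3+6=13, value 49+40+38=127
- track 9+track 7+track 3+track 4: duration 4+6+2+3=15, value 49+5+19+40=113
- track 9+track 3+track 4: duration 4+2+3=9, value 49+19+40=108
- track 9+track 3+track 8: duration 4+2+6=12, value 49+19+38=106
Best: 146 pts.

146 pts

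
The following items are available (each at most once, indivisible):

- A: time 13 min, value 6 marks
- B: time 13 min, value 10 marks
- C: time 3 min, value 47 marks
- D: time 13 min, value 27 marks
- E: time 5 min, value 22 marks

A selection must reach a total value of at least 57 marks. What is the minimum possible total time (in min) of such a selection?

8

Subsets with value ≥ 57, sorted by total time:
- C+E: time 8, value 69
- C+D: time 16, value 74
Minimum time: 8 min.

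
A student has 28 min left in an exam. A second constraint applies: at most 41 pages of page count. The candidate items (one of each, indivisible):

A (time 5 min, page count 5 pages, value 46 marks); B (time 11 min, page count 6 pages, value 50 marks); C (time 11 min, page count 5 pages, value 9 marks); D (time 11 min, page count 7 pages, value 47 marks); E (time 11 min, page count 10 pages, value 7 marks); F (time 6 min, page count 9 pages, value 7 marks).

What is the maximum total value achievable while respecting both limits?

143 marks

Feasible sets respecting both limits:
- A+B+D: time 27, page count 18, value 143
- A+B+C: time 27, page count 16, value 105
- B+D+F: time 28, page count 22, value 104
- A+B+E: time 27, page count 21, value 103
Best: 143 marks.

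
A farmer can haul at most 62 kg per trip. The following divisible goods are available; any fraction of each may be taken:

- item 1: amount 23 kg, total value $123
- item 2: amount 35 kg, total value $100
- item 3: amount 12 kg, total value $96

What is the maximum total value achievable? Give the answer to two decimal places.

Take in order of value per unit:
- item 3 (96/12 per unit): all 12 → value 96, running total 96.00
- item 1 (123/23 per unit): all 23 → value 123, running total 219.00
- item 2 (100/35 per unit): 27 of 35 → value 27×100/35 = 77.1429, running total 296.14
Total 296.14.

296.14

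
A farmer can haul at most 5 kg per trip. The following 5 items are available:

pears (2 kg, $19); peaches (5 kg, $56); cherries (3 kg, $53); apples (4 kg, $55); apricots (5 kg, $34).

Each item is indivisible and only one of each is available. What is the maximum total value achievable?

This is a 0/1 knapsack; check combinations near the capacity.
- pears+cherries: weight 2+3=5, value 19+53=72
- peaches: weight 5, value 56
- apples: weight 4, value 55
Best: $72.

$72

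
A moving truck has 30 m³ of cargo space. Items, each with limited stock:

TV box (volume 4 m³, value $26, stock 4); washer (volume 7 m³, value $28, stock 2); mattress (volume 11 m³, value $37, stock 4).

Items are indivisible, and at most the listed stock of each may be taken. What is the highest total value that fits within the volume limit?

Best selections within volume 30 and stock limits:
- 4×TV box + 2×washer: volume 30, value 160
- 3×TV box + 1×washer + 1×mattress: volume 30, value 143
- 4×TV box + 1×mattress: volume 27, value 141
- 3×TV box + 2×washer: volume 26, value 134
Best: $160.

$160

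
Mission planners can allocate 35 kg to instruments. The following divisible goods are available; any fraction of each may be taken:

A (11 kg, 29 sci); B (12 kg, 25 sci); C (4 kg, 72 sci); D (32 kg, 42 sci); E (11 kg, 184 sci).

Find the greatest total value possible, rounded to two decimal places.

303.75

Take in order of value per unit:
- C (72/4 per unit): all 4 → value 72, running total 72.00
- E (184/11 per unit): all 11 → value 184, running total 256.00
- A (29/11 per unit): all 11 → value 29, running total 285.00
- B (25/12 per unit): 9 of 12 → value 9×25/12 = 18.7500, running total 303.75
Total 303.75.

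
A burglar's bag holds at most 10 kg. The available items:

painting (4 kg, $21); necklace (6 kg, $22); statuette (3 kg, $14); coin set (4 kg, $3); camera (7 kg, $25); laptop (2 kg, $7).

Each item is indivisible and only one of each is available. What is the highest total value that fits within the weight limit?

$43

Check high-value combinations within 10 kg:
- painting+necklace: weight 4+6=10, value 21+22=43
- painting+statuette+laptop: weight 4+3+2=9, value 21+14+7=42
- statuette+camera: weight 3+7=10, value 14+25=39
Best: $43.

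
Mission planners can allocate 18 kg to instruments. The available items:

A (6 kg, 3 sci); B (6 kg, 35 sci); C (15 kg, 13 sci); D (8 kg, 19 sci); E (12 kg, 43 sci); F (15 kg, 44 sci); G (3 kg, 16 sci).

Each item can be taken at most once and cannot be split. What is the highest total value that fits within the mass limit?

78 sci

This is a 0/1 knapsack; check combinations near the capacity.
- B+E: mass 6+12=18, value 35+43=78
- B+D+G: mass 6+8+3=17, value 35+19+16=70
- F+G: mass 15+3=18, value 44+16=60
Best: 78 sci.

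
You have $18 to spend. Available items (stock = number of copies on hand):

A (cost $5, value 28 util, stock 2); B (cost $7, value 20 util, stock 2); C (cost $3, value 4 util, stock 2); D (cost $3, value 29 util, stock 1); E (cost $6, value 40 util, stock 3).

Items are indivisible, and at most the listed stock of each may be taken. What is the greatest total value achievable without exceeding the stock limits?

Best selections within cost 18 and stock limits:
- 3×E: cost 18, value 120
- 1×C + 1×D + 2×E: cost 18, value 113
- 1×D + 2×E: cost 15, value 109
Best: 120 util.

120 util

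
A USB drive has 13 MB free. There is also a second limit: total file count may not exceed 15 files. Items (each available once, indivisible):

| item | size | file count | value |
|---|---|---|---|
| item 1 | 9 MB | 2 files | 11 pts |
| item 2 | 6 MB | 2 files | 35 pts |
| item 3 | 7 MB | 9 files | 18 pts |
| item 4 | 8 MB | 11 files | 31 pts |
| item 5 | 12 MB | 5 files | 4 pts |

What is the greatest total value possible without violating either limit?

53 pts

Feasible sets respecting both limits:
- item 2+item 3: size 13, file count 11, value 53
- item 2: size 6, file count 2, value 35
- item 4: size 8, file count 11, value 31
- item 3: size 7, file count 9, value 18
Best: 53 pts.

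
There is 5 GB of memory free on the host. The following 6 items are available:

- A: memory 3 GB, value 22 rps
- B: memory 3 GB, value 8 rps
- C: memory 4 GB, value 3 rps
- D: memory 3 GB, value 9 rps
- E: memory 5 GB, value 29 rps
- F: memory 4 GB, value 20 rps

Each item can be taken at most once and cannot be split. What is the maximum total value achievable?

29 rps

This is a 0/1 knapsack; check combinations near the capacity.
- E: memory 5, value 29
- A: memory 3, value 22
- F: memory 4, value 20
Best: 29 rps.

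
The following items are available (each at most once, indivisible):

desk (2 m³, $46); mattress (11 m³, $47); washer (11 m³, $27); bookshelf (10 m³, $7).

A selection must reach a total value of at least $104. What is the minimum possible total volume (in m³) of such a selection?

Subsets with value ≥ 104, sorted by total volume:
- desk+mattress+washer: volume 24, value 120
- desk+mattress+washer+bookshelf: volume 34, value 127
Minimum volume: 24 m³.

24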